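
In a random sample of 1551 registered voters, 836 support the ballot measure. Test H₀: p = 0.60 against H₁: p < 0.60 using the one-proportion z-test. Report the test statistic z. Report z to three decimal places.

With x = 836 successes in n = 1551, p̂ = 0.53901.
Null standard error: √(0.60·0.40/1551) = √0.000154739 = 0.012439.
z = (p̂ − p₀)/SE = (0.53901 − 0.60)/0.012439 = -4.903.

z = -4.903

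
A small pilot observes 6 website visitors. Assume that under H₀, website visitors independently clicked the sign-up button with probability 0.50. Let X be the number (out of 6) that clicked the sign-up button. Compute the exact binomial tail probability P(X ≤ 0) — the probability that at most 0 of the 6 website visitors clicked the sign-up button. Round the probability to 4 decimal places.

X is binomial with n = 6 and p = 0.50.
P(X ≤ 0) = C(6,0)·0.50^0·0.50^6.
= 0.015625 = 0.0156.

P = 0.0156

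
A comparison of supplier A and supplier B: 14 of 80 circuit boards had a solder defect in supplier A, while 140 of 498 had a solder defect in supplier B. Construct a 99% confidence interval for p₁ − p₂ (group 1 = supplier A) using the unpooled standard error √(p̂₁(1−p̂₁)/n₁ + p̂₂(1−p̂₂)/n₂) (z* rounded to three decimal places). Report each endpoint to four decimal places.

p̂₁ = 0.17500, p̂₂ = 0.28112, so the observed difference is -0.10612.
Unpooled SE = √(p̂₁(1−p̂₁)/n₁ + p̂₂(1−p̂₂)/n₂) = √(0.001804687 + 0.000405810) = 0.047016.
z* = 2.576 at the 99% level. Margin of error = 0.12111.
CI: -0.10612 ± 0.12111 = (-0.2272, 0.0150).

(-0.2272, 0.0150)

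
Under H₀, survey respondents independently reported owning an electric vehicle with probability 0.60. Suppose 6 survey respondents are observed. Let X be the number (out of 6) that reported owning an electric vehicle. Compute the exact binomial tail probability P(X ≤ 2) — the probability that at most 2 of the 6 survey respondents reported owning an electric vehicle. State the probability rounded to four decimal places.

P = 0.1792

X is binomial with n = 6 and p = 0.60.
P(X ≤ 2) = C(6,0)·0.60^0·0.40^6 + C(6,1)·0.60^1·0.40^5 + C(6,2)·0.60^2·0.40^4.
= 0.004096 + 0.036864 + 0.138240 = 0.1792.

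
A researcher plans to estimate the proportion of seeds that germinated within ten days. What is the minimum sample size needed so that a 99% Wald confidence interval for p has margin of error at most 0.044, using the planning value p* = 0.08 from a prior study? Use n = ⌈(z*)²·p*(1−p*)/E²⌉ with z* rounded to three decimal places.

n = 253

The 99% critical value is z* = 2.576.
p*(1−p*) = 0.0736.
Required n before rounding: 6.635776 × 0.0736 / 0.044² = 252.269.
⌈252.269⌉ = 253.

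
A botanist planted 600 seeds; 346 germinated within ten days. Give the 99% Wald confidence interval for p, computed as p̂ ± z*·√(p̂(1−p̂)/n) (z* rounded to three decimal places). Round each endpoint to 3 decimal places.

(0.525, 0.629)

p̂ = 346/600 = 0.57667.
SE(p̂) = √(0.57667·0.42333/600) = 0.020171.
z* = 2.576 at the 99% level.
Margin of error: 2.576 × 0.020171 = 0.05196.
CI: 0.57667 ± 0.05196 = (0.525, 0.629).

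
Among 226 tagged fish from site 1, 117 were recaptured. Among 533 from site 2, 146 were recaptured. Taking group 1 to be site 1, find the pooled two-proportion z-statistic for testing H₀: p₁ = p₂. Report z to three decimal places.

z = 6.454

Sample proportions: p̂₁ = 117/226 = 0.51770 and p̂₂ = 146/533 = 0.27392.
Pooling: p̂ = 263/759 = 0.34651.
SE = √[p̂(1−p̂)(1/n₁+1/n₂)] = √[0.34651·0.65349·(1/226+1/533)] ≈ 0.037773.
z = (p̂₁ − p̂₂)/SE = (0.51770 − 0.27392)/0.037773 = 0.24378/0.037773 = 6.454.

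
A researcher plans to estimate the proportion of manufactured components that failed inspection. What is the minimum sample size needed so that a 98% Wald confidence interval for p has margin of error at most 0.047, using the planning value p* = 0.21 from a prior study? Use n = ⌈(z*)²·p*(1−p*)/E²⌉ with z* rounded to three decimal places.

For 98% confidence, z* = 2.326.
p*(1−p*) = 0.21·0.79 = 0.1659.
Required n before rounding: 5.410276 × 0.1659 / 0.047² = 406.322.
⌈406.322⌉ = 407.

n = 407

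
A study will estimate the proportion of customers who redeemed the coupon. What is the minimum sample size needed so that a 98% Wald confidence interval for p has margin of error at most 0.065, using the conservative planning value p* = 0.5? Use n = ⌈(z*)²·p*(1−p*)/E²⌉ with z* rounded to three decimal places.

z* = 2.326 at the 98% level.
p*(1−p*) = 0.2500.
(z*)²·p*(1−p*)/E² = 5.410276·0.2500/0.004225 = 320.135.
Rounding up, n = 321.

n = 321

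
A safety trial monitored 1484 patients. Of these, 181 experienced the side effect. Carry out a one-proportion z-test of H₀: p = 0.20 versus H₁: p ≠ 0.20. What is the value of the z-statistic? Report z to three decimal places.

p̂ = 181/1484 = 0.12197.
Under H₀, SE = √(p₀(1−p₀)/n) = √(0.20·0.80/1484) = √0.000107817 = 0.010383.
Test statistic: z = -0.07803/0.010383 = -7.515.

z = -7.515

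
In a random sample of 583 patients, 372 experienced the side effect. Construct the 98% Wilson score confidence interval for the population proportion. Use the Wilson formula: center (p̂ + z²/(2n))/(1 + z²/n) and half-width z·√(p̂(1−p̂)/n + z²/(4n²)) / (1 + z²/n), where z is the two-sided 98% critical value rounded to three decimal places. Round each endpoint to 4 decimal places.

p̂ = 372/583 = 0.63808; z = 2.326, so z² = 5.410276.
Denominator 1 + z²/n = 1 + 5.410276/583 = 1.009280.
Adjusted center: (0.63808 + z²/(2n))/1.009280 = 0.63681.
Radicand: p̂(1−p̂)/n + z²/(4n²) = 0.000396114 + 0.000003979 = 0.000400093.
Half-width = 2.326·√0.000400093/1.009280 = 0.04610.
Interval: 0.63681 ± 0.04610 → (0.5907, 0.6829).

(0.5907, 0.6829)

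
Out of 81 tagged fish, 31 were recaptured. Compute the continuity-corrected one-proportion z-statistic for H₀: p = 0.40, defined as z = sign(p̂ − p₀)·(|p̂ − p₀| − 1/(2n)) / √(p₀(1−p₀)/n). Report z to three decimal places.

z = -0.204

Sample proportion p̂ = 31/81 = 0.38272. p̂ − p₀ = -0.017284.
1/(2n) = 0.006173.
Corrected numerator: |-0.017284| − 0.006173 = 0.011111.
Null standard error: √(0.40·0.60/81) = √0.002962963 = 0.054433.
z = −0.011111/0.054433 = -0.204.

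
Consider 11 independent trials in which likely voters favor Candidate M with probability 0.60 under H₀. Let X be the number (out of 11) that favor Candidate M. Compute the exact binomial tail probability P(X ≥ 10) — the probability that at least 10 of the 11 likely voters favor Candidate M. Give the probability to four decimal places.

P = 0.0302

X is binomial with n = 11 and p = 0.60.
P(X ≥ 10) = C(11,10)·0.60^10·0.40^1 + C(11,11)·0.60^11·0.40^0.
= 0.026605 + 0.003628 = 0.0302.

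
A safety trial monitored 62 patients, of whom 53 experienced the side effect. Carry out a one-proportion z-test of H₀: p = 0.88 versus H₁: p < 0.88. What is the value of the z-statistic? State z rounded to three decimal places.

z = -0.610

Sample proportion p̂ = 53/62 = 0.85484.
SE₀ = √(0.88·0.12/62) = 0.041270.
z = (0.85484 − 0.88)/0.041270 = -0.02516/0.041270 = -0.610.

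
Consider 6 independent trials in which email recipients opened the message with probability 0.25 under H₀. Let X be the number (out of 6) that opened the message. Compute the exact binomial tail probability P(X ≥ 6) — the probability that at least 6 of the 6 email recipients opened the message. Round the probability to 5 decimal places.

P = 0.00024

X ~ Binomial(n=6, p=0.25).
P(X ≥ 6) = C(6,6)·0.25^6·0.75^0.
= 0.000244 = 0.00024.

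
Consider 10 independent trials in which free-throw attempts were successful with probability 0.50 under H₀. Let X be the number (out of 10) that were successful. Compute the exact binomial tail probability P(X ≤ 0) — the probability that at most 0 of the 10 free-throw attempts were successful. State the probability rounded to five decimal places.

X ~ Binomial(n=10, p=0.50).
P(X ≤ 0) = C(10,0)·0.50^0·0.50^10.
= 0.000977 = 0.00098.

P = 0.00098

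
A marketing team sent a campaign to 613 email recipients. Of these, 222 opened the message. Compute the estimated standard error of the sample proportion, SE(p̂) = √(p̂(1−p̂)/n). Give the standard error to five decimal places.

Sample proportion p̂ = 222/613 = 0.36215.
p̂(1−p̂) = 0.36215·0.63785 = 0.230997.
SE = √(0.230997/613) = √0.000376830 = 0.01941.

SE = 0.01941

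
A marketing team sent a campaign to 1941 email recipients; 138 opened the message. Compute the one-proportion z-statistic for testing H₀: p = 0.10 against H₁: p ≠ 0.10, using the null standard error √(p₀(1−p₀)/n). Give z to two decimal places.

Sample proportion p̂ = 138/1941 = 0.07110.
SE₀ = √(0.10·0.90/1941) = 0.006809.
z = (p̂ − p₀)/SE = (0.07110 − 0.10)/0.006809 = -4.24.

z = -4.24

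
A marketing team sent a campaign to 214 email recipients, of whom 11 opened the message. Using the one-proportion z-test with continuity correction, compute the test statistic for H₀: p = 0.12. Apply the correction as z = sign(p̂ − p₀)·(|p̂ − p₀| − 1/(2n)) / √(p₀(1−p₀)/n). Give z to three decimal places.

p̂ = 11/214 = 0.05140. p̂ − p₀ = -0.068598.
1/(2n) = 0.002336.
Corrected numerator: |-0.068598| − 0.002336 = 0.066262.
Under H₀, SE = √(p₀(1−p₀)/n) = √(0.12·0.88/214) = √0.000493458 = 0.022214.
z = −0.066262/0.022214 = -2.983.

z = -2.983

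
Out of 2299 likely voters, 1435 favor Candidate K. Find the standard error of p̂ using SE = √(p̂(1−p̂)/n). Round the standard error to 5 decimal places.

Sample proportion p̂ = 1435/2299 = 0.62418.
p̂(1−p̂) = 0.62418·0.37582 = 0.234579.
Dividing by n and taking the root: √0.000102035 = 0.01010.

SE = 0.01010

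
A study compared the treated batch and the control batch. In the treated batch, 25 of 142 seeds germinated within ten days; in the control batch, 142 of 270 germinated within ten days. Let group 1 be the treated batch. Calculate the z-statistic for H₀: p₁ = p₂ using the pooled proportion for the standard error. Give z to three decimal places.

z = -6.874

Sample proportions: p̂₁ = 25/142 = 0.17606 and p̂₂ = 142/270 = 0.52593.
Pooling: p̂ = 167/412 = 0.40534.
SE = √[p̂(1−p̂)(1/n₁+1/n₂)] = √[0.40534·0.59466·(1/142+1/270)] ≈ 0.050894.
z = (p̂₁ − p̂₂)/SE = (0.17606 − 0.52593)/0.050894 = -0.34987/0.050894 = -6.874.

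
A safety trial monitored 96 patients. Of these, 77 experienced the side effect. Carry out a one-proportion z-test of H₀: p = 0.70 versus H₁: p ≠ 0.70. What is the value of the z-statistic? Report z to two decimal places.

Sample proportion p̂ = 77/96 = 0.80208.
SE₀ = √(0.70·0.30/96) = 0.046771.
z = (p̂ − p₀)/SE = (0.80208 − 0.70)/0.046771 = 2.18.

z = 2.18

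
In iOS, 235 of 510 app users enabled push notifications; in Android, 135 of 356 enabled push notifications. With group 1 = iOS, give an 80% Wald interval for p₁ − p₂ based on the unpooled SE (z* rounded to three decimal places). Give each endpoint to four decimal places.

p̂₁ = 0.46078, p̂₂ = 0.37921, so the observed difference is 0.08157.
SE = √(0.000487181 + 0.000661266) = √0.001148447 = 0.033889.
z* = 1.282 at the 80% level. Margin = 1.282·0.033889 = 0.04345.
CI: 0.08157 ± 0.04345 = (0.0381, 0.1250).

(0.0381, 0.1250)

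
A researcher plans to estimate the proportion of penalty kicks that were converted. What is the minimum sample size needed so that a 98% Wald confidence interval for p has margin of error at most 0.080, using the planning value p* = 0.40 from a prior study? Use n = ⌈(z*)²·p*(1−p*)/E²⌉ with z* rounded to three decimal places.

z* = 2.326 at the 98% level.
p*(1−p*) = 0.40·0.60 = 0.2400.
Required n before rounding: 5.410276 × 0.2400 / 0.080² = 202.885.
⌈202.885⌉ = 203.

n = 203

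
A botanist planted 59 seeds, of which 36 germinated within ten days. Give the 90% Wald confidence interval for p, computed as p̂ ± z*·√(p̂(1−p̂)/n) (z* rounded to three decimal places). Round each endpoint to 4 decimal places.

(0.5057, 0.7146)

Sample proportion p̂ = 36/59 = 0.61017.
Standard error of p̂: √(0.237863/59) = √0.004031571 = 0.063495.
z* = 1.645 at the 90% level.
Margin = 1.645·0.063495 = 0.10445.
So the interval runs from 0.5057 to 0.7146.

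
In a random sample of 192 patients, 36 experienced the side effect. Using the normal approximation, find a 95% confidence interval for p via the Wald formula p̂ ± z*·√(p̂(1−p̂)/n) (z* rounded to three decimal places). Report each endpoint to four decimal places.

p̂ = 36/192 = 0.18750.
Standard error of p̂: √(0.152344/192) = √0.000793457 = 0.028168.
For 95% confidence, z* = 1.960.
Margin = 1.960·0.028168 = 0.05521.
Interval: 0.18750 ± 0.05521 → (0.1323, 0.2427).

(0.1323, 0.2427)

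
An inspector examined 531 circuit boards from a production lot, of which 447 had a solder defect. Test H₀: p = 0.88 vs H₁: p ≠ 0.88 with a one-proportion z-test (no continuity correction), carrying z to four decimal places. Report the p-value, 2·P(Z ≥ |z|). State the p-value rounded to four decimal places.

With x = 447 successes in n = 531, p̂ = 0.84181.
SE₀ = √(0.88·0.12/531) = 0.014102.
Test statistic (full precision, shown to 4 dp): z = (447/531 − 0.88)/SE₀ ≈ -2.7082.
p-value = 2·P(Z ≥ |z|) with z = -2.7082 → 0.0068.

p-value = 0.0068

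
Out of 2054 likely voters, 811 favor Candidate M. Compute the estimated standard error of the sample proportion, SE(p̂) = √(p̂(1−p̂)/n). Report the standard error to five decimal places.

SE = 0.01079

With x = 811 successes in n = 2054, p̂ = 0.39484.
p̂(1−p̂) = 0.238941.
SE = √(0.238941/2054) = 0.01079.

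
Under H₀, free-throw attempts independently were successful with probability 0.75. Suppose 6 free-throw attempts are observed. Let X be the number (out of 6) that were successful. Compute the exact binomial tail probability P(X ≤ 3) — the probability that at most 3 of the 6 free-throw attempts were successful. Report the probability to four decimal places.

X is binomial with n = 6 and p = 0.75.
P(X ≤ 3) = C(6,0)·0.75^0·0.25^6 + C(6,1)·0.75^1·0.25^5 + C(6,2)·0.75^2·0.25^4 + C(6,3)·0.75^3·0.25^3.
= 0.000244 + 0.004395 + 0.032959 + 0.131836 = 0.1694.

P = 0.1694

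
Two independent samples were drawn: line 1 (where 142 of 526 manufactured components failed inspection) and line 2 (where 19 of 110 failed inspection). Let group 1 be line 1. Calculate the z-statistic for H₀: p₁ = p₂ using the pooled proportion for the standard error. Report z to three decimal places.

Sample proportions: p̂₁ = 142/526 = 0.26996 and p̂₂ = 19/110 = 0.17273.
Pooled p̂ = (142+19)/(526+110) = 161/636 = 0.25314.
Pooled SE = √[0.1890624·0.01099205] ≈ 0.045587.
z = 0.09723/0.045587 = 2.133.

z = 2.133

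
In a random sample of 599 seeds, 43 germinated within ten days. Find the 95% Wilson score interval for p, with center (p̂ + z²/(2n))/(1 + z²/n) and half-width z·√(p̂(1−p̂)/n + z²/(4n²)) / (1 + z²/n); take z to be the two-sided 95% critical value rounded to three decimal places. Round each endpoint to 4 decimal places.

p̂ = 43/599 = 0.07179; z = 1.960, so z² = 3.841600.
Denominator 1 + z²/n = 1 + 3.841600/599 = 1.006413.
Adjusted center: (0.07179 + z²/(2n))/1.006413 = 0.07452.
Radicand: p̂(1−p̂)/n + z²/(4n²) = 0.000111240 + 0.000002677 = 0.000113917.
Half-width = 1.960·√0.000113917/1.006413 = 0.02079.
So the interval runs from 0.0537 to 0.0953.

(0.0537, 0.0953)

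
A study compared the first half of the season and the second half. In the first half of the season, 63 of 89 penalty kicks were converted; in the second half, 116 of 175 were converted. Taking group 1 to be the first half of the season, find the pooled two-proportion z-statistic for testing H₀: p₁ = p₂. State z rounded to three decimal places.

p̂₁ = 63/89 = 0.70787, p̂₂ = 116/175 = 0.66286.
Pooling: p̂ = 179/264 = 0.67803.
Pooled SE = √[0.2183052·0.01695024] ≈ 0.060830.
z = 0.04501/0.060830 = 0.740.

z = 0.740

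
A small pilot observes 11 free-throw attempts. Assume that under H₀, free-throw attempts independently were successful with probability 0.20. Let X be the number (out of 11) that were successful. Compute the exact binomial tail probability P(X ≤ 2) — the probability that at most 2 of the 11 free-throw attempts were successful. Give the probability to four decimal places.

P = 0.6174

X ~ Binomial(n=11, p=0.20).
P(X ≤ 2) = C(11,0)·0.20^0·0.80^11 + C(11,1)·0.20^1·0.80^10 + C(11,2)·0.20^2·0.80^9.
= 0.085899 + 0.236223 + 0.295279 = 0.6174.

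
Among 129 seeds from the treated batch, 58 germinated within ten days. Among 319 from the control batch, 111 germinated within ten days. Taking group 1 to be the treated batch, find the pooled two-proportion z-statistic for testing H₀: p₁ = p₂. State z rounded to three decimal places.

p̂₁ = 58/129 = 0.44961, p̂₂ = 111/319 = 0.34796.
Pooled p̂ = (58+111)/(129+319) = 169/448 = 0.37723.
Pooled SE = √[0.2349281·0.01088673] ≈ 0.050573.
z = (p̂₁ − p̂₂)/SE = (0.44961 − 0.34796)/0.050573 = 0.10165/0.050573 = 2.010.

z = 2.010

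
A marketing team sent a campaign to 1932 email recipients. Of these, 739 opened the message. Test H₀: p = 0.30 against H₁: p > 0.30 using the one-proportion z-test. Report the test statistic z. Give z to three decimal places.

z = 7.914

With x = 739 successes in n = 1932, p̂ = 0.38251.
Null standard error: √(0.30·0.70/1932) = √0.000108696 = 0.010426.
z = (p̂ − p₀)/SE = (0.38251 − 0.30)/0.010426 = 7.914.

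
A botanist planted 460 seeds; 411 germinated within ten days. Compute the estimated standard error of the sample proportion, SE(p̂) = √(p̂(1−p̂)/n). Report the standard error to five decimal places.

p̂ = 411/460 = 0.89348.
p̂(1−p̂) = 0.095173.
SE = √(0.095173/460) = √0.000206898 = 0.01438.

SE = 0.01438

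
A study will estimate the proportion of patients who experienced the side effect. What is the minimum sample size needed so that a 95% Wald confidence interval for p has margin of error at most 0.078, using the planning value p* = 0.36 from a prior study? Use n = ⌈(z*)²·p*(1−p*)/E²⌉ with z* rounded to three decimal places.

n = 146

For 95% confidence, z* = 1.960.
p*(1−p*) = 0.2304.
Required n before rounding: 3.841600 × 0.2304 / 0.078² = 145.481.
⌈145.481⌉ = 146.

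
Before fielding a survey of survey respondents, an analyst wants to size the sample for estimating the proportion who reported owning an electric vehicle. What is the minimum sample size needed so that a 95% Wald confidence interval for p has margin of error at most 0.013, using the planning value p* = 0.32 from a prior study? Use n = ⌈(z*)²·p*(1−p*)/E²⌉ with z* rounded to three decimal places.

n = 4947

z* = 1.960 at the 95% level.
p*(1−p*) = 0.2176.
Required n before rounding: 3.841600 × 0.2176 / 0.013² = 4946.344.
⌈4946.344⌉ = 4947.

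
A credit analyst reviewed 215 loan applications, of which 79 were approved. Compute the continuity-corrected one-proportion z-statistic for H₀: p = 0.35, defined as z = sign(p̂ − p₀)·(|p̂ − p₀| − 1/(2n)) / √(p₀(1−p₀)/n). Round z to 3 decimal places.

With x = 79 successes in n = 215, p̂ = 0.36744. p̂ − p₀ = 0.017442.
Continuity correction 1/(2n) = 1/430 = 0.002326.
Corrected numerator: |0.017442| − 0.002326 = 0.015116.
Under H₀, SE = √(p₀(1−p₀)/n) = √(0.35·0.65/215) = √0.001058140 = 0.032529.
z = (+)0.015116/0.032529 = 0.465.

z = 0.465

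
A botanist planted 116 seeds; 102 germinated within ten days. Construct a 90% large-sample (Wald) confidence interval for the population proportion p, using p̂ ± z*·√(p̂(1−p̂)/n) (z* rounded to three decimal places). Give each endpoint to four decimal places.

With x = 102 successes in n = 116, p̂ = 0.87931.
Standard error of p̂: √(0.106124/116) = √0.000914859 = 0.030247.
The 90% critical value is z* = 1.645.
Margin = 1.645·0.030247 = 0.04976.
CI: 0.87931 ± 0.04976 = (0.8296, 0.9291).

(0.8296, 0.9291)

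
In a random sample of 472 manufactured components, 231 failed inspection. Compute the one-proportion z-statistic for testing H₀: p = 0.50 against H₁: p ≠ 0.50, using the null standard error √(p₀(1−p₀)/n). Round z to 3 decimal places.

With x = 231 successes in n = 472, p̂ = 0.48941.
SE₀ = √(0.50·0.50/472) = 0.023014.
Test statistic: z = -0.01059/0.023014 = -0.460.

z = -0.460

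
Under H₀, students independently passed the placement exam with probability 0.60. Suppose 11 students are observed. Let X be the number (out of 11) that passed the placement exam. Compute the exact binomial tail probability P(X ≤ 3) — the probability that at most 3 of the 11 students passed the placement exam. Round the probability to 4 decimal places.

P = 0.0293

X ~ Binomial(n=11, p=0.60).
P(X ≤ 3) = C(11,0)·0.60^0·0.40^11 + C(11,1)·0.60^1·0.40^10 + C(11,2)·0.60^2·0.40^9 + C(11,3)·0.60^3·0.40^8.
= 0.000042 + 0.000692 + 0.005190 + 0.023357 = 0.0293.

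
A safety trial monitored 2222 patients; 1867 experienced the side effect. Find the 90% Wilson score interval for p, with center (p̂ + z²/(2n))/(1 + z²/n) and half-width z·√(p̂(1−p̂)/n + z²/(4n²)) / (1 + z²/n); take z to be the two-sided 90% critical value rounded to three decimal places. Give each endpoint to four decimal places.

(0.8270, 0.8526)

p̂ = 1867/2222 = 0.84023; z = 1.645, so z² = 2.706025.
1 + z²/n = 1.001218.
Center = (0.84023 + 0.000609)/1.001218 = 0.83982.
Radicand: p̂(1−p̂)/n + z²/(4n²) = 0.000060414 + 0.000000137 = 0.000060551.
Half-width = z·√(radicand)/denom = 1.645·0.007781/1.001218 = 0.01278.
So the interval runs from 0.8270 to 0.8526.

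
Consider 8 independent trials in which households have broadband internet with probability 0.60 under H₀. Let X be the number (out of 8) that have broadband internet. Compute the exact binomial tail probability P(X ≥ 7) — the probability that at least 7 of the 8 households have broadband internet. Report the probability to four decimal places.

P = 0.1064

X is binomial with n = 8 and p = 0.60.
P(X ≥ 7) = C(8,7)·0.60^7·0.40^1 + C(8,8)·0.60^8·0.40^0.
= 0.089580 + 0.016796 = 0.1064.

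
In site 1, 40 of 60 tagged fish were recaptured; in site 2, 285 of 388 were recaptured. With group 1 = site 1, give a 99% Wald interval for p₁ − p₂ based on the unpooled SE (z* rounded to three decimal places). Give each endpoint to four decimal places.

(-0.2349, 0.0992)

p̂₁ = 0.66667, p̂₂ = 0.73454, so the observed difference is -0.06787.
Unpooled SE = √(p̂₁(1−p̂₁)/n₁ + p̂₂(1−p̂₂)/n₂) = √(0.003703704 + 0.000502559) = 0.064856.
z* = 2.576 at the 99% level. Margin = 2.576·0.064856 = 0.16707.
Interval: -0.06787 ± 0.16707 → (-0.2349, 0.0992).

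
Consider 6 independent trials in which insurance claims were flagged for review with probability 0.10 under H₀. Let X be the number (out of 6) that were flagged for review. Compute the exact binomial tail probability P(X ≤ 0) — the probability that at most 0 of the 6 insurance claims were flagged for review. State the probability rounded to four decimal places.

P = 0.5314

X ~ Binomial(n=6, p=0.10).
P(X ≤ 0) = C(6,0)·0.10^0·0.90^6.
= 0.531441 = 0.5314.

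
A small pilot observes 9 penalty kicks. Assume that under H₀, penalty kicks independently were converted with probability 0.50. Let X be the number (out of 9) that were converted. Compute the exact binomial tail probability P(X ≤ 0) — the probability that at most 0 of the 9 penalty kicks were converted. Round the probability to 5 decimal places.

P = 0.00195

X is binomial with n = 9 and p = 0.50.
P(X ≤ 0) = C(9,0)·0.50^0·0.50^9.
= 0.001953 = 0.00195.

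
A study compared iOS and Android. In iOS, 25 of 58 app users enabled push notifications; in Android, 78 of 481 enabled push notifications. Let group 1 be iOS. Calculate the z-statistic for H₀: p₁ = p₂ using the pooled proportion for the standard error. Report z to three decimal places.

z = 4.920

p̂₁ = 25/58 = 0.43103, p̂₂ = 78/481 = 0.16216.
Pooled p̂ = (25+78)/(58+481) = 103/539 = 0.19109.
SE = √[p̂(1−p̂)(1/n₁+1/n₂)] = √[0.19109·0.80891·(1/58+1/481)] ≈ 0.054649.
z = 0.26887/0.054649 = 4.920.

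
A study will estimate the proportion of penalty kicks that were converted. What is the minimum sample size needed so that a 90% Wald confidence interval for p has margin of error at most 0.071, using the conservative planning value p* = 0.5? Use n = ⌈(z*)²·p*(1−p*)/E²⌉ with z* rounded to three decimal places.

n = 135

For 90% confidence, z* = 1.645.
p*(1−p*) = 0.50·0.50 = 0.2500.
Required n before rounding: 2.706025 × 0.2500 / 0.071² = 134.201.
⌈134.201⌉ = 135.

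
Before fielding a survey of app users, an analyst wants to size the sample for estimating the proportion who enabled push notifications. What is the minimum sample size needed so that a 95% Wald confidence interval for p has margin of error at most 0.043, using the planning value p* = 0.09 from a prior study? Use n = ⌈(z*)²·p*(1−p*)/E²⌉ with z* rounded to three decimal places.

The 95% critical value is z* = 1.960.
p*(1−p*) = 0.09·0.91 = 0.0819.
Required n before rounding: 3.841600 × 0.0819 / 0.043² = 170.161.
Rounding up, n = 171.

n = 171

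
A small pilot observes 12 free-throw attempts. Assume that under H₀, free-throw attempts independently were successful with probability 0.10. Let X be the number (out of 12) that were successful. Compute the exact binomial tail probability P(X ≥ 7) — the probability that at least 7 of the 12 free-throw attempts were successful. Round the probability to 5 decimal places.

X is binomial with n = 12 and p = 0.10.
P(X ≥ 7) = Σ_{j=7}^{12} C(12,j)·0.10^j·0.90^{12−j}.
= 0.000047 + 0.000003 + 0.000000 + 0.000000 + 0.000000 + 0.000000 = 0.00005.

P = 0.00005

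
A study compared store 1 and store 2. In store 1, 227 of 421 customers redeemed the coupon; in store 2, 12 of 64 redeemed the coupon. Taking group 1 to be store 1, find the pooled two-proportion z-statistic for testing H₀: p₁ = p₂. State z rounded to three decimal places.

p̂₁ = 227/421 = 0.53919, p̂₂ = 12/64 = 0.18750.
Pooled p̂ = (227+12)/(421+64) = 239/485 = 0.49278.
Pooled SE = √[0.2499479·0.01800030] ≈ 0.067076.
z = 0.35169/0.067076 = 5.243.

z = 5.243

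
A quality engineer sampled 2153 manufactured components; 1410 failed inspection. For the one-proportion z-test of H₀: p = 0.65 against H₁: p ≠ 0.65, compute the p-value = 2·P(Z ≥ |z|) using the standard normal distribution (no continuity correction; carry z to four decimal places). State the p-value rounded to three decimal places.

p̂ = 1410/2153 = 0.65490.
Under H₀, SE = √(p₀(1−p₀)/n) = √(0.65·0.35/2153) = √0.000105667 = 0.010279.
z = (p̂ − p₀)/SE = (1410/2153 − 0.65)/0.010279 ≈ 0.4767.
p-value = 2·P(Z ≥ |z|) with z = 0.4767 → 0.634.

p-value = 0.634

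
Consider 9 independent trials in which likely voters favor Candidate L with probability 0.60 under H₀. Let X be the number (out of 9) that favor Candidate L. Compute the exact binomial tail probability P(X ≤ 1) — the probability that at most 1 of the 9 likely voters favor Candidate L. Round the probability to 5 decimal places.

X ~ Binomial(n=9, p=0.60).
P(X ≤ 1) = C(9,0)·0.60^0·0.40^9 + C(9,1)·0.60^1·0.40^8.
= 0.000262 + 0.003539 = 0.00380.

P = 0.00380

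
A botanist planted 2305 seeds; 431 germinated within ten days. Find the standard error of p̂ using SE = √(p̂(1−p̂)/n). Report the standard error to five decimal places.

SE = 0.00812

With x = 431 successes in n = 2305, p̂ = 0.18698.
p̂(1−p̂) = 0.18698·0.81302 = 0.152018.
SE = √(0.152018/2305) = 0.00812.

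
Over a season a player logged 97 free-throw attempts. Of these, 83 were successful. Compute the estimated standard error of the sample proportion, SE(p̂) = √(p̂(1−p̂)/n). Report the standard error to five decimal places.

SE = 0.03568

p̂ = 83/97 = 0.85567.
p̂(1−p̂) = 0.85567·0.14433 = 0.123499.
Dividing by n and taking the root: √0.001273186 = 0.03568.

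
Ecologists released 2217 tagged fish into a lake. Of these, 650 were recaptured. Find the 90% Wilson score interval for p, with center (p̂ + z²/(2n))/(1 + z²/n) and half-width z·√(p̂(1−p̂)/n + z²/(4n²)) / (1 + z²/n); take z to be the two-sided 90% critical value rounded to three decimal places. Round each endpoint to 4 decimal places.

Here p̂ = 650/2217 = 0.29319 and z = 1.645 (z² = 2.706025).
1 + z²/n = 1.001221.
Adjusted center: (0.29319 + z²/(2n))/1.001221 = 0.29344.
Radicand: p̂(1−p̂)/n + z²/(4n²) = 0.000093473 + 0.000000138 = 0.000093611.
Half-width = 1.645·√0.000093611/1.001221 = 0.01590.
So the interval runs from 0.2775 to 0.3093.

(0.2775, 0.3093)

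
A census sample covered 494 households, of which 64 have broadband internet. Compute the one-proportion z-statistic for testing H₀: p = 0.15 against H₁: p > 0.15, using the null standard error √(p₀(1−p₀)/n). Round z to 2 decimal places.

Sample proportion p̂ = 64/494 = 0.12955.
Null standard error: √(0.15·0.85/494) = √0.000258097 = 0.016065.
z = (0.12955 − 0.15)/0.016065 = -0.02045/0.016065 = -1.27.

z = -1.27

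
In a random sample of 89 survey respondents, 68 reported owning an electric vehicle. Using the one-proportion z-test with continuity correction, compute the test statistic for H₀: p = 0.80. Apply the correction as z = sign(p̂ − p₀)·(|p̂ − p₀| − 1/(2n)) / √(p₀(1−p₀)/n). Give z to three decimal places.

z = -0.715

p̂ = 68/89 = 0.76404. p̂ − p₀ = -0.035955.
1/(2n) = 0.005618.
Corrected numerator: |-0.035955| − 0.005618 = 0.030337.
Under H₀, SE = √(p₀(1−p₀)/n) = √(0.80·0.20/89) = √0.001797753 = 0.042400.
z = −0.030337/0.042400 = -0.715.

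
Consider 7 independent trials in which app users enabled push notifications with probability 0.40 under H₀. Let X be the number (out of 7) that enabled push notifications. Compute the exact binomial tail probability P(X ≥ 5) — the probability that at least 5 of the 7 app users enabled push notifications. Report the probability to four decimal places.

X is binomial with n = 7 and p = 0.40.
P(X ≥ 5) = C(7,5)·0.40^5·0.60^2 + C(7,6)·0.40^6·0.60^1 + C(7,7)·0.40^7·0.60^0.
= 0.077414 + 0.017203 + 0.001638 = 0.0963.

P = 0.0963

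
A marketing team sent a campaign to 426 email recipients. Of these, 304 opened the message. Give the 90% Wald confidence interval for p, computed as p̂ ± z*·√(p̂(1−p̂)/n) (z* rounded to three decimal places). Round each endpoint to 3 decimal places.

p̂ = 304/426 = 0.71362.
SE(p̂) = √(0.71362·0.28638/426) = 0.021903.
For 90% confidence, z* = 1.645.
Margin = 1.645·0.021903 = 0.03603.
So the interval runs from 0.678 to 0.750.

(0.678, 0.750)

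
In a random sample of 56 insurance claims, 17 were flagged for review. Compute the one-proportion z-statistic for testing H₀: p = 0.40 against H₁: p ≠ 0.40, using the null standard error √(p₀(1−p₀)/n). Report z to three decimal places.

Sample proportion p̂ = 17/56 = 0.30357.
Null standard error: √(0.40·0.60/56) = √0.004285714 = 0.065465.
z = (p̂ − p₀)/SE = (0.30357 − 0.40)/0.065465 = -1.473.

z = -1.473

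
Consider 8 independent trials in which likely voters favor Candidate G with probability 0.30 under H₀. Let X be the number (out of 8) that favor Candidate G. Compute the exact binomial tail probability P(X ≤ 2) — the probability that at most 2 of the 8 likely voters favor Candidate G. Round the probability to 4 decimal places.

P = 0.5518

X is binomial with n = 8 and p = 0.30.
P(X ≤ 2) = C(8,0)·0.30^0·0.70^8 + C(8,1)·0.30^1·0.70^7 + C(8,2)·0.30^2·0.70^6.
= 0.057648 + 0.197650 + 0.296475 = 0.5518.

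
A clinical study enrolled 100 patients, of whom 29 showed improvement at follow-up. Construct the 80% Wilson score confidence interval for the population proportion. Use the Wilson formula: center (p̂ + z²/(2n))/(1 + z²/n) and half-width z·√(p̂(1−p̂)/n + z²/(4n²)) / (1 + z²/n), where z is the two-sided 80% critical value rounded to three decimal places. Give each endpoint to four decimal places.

p̂ = 29/100 = 0.29000; z = 1.282, so z² = 1.643524.
Denominator 1 + z²/n = 1 + 1.643524/100 = 1.016435.
Center = (0.29000 + 0.008218)/1.016435 = 0.29340.
Radicand: p̂(1−p̂)/n + z²/(4n²) = 0.002059000 + 0.000041088 = 0.002100088.
Half-width = z·√(radicand)/denom = 1.282·0.045827/1.016435 = 0.05780.
CI: 0.29340 ± 0.05780 = (0.2356, 0.3512).

(0.2356, 0.3512)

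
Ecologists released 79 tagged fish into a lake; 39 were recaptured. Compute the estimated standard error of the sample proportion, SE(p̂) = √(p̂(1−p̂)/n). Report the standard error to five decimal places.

SE = 0.05625

The sample proportion is 39/79 = 0.49367.
p̂(1−p̂) = 0.249960.
SE = √(0.249960/79) = 0.05625.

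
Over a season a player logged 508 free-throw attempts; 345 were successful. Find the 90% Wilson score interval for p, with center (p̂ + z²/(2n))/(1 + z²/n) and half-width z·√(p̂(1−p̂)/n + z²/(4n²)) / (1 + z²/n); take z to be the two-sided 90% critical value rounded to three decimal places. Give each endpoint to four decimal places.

(0.6442, 0.7122)

Here p̂ = 345/508 = 0.67913 and z = 1.645 (z² = 2.706025).
1 + z²/n = 1.005327.
Center = (0.67913 + 0.002663)/1.005327 = 0.67818.
Radicand: p̂(1−p̂)/n + z²/(4n²) = 0.000428959 + 0.000002621 = 0.000431580.
Half-width = z·√(radicand)/denom = 1.645·0.020775/1.005327 = 0.03399.
CI: 0.67818 ± 0.03399 = (0.6442, 0.7122).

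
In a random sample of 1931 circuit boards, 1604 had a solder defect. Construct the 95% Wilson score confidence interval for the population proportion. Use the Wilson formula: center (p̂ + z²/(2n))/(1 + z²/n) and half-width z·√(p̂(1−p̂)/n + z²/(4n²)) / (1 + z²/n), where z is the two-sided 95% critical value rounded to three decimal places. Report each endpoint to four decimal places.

(0.8133, 0.8467)

p̂ = 1604/1931 = 0.83066; z = 1.960, so z² = 3.841600.
Denominator 1 + z²/n = 1 + 3.841600/1931 = 1.001989.
Center = (0.83066 + 0.000995)/1.001989 = 0.83000.
Radicand: p̂(1−p̂)/n + z²/(4n²) = 0.000072846 + 0.000000258 = 0.000073104.
Half-width = z·√(radicand)/denom = 1.960·0.008550/1.001989 = 0.01672.
Interval: 0.83000 ± 0.01672 → (0.8133, 0.8467).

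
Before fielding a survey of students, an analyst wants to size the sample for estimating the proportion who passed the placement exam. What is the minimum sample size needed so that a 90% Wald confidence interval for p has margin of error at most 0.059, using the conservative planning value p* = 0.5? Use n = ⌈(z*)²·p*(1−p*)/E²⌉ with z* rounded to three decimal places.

n = 195

The 90% critical value is z* = 1.645.
p*(1−p*) = 0.50·0.50 = 0.2500.
(z*)²·p*(1−p*)/E² = 2.706025·0.2500/0.003481 = 194.343.
⌈194.343⌉ = 195.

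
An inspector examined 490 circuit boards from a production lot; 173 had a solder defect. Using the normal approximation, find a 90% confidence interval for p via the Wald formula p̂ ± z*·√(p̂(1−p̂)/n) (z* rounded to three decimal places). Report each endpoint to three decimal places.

(0.318, 0.389)

Sample proportion p̂ = 173/490 = 0.35306.
SE(p̂) = √(0.35306·0.64694/490) = 0.021590.
For 90% confidence, z* = 1.645.
Margin = 1.645·0.021590 = 0.03552.
So the interval runs from 0.318 to 0.389.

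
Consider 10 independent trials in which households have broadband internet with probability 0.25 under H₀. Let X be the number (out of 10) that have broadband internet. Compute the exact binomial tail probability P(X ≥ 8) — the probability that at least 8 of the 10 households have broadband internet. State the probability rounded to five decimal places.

X ~ Binomial(n=10, p=0.25).
P(X ≥ 8) = C(10,8)·0.25^8·0.75^2 + C(10,9)·0.25^9·0.75^1 + C(10,10)·0.25^10·0.75^0.
= 0.000386 + 0.000029 + 0.000001 = 0.00042.

P = 0.00042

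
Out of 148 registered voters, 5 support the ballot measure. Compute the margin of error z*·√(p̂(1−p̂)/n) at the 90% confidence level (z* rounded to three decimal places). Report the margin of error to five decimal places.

The sample proportion is 5/148 = 0.03378.
Standard error of p̂: √(0.032642/148) = √0.000220557 = 0.014851.
For 90% confidence, z* = 1.645.
Margin of error = z*·SE = 1.645 × 0.014851 = 0.02443.

ME = 0.02443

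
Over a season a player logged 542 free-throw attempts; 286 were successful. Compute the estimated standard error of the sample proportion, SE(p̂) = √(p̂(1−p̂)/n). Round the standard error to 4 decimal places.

With x = 286 successes in n = 542, p̂ = 0.52768.
p̂(1−p̂) = 0.249234.
Dividing by n and taking the root: √0.000459841 = 0.0214.

SE = 0.0214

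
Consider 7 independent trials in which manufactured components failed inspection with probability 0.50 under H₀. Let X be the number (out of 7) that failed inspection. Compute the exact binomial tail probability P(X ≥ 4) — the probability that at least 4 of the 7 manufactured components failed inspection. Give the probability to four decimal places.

P = 0.5000

X is binomial with n = 7 and p = 0.50.
P(X ≥ 4) = C(7,4)·0.50^4·0.50^3 + C(7,5)·0.50^5·0.50^2 + C(7,6)·0.50^6·0.50^1 + C(7,7)·0.50^7·0.50^0.
= 0.273438 + 0.164062 + 0.054688 + 0.007812 = 0.5000.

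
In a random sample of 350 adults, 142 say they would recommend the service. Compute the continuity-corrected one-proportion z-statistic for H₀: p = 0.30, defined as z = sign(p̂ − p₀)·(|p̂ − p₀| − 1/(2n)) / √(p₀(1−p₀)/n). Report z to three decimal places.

z = 4.257

p̂ = 142/350 = 0.40571. p̂ − p₀ = 0.105714.
Continuity correction 1/(2n) = 1/700 = 0.001429.
Corrected numerator: |0.105714| − 0.001429 = 0.104285.
SE₀ = √(0.30·0.70/350) = 0.024495.
z = +0.104285/0.024495 = 4.257.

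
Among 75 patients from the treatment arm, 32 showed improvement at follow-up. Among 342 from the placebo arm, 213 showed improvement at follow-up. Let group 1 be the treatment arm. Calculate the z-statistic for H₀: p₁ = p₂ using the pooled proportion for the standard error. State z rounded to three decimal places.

z = -3.125

p̂₁ = 32/75 = 0.42667, p̂₂ = 213/342 = 0.62281.
Pooling: p̂ = 245/417 = 0.58753.
Pooled SE = √[0.2423385·0.01625731] ≈ 0.062768.
z = (p̂₁ − p̂₂)/SE = (0.42667 − 0.62281)/0.062768 = -0.19614/0.062768 = -3.125.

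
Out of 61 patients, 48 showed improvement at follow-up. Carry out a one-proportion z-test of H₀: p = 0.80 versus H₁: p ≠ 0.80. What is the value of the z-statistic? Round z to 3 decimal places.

z = -0.256

p̂ = 48/61 = 0.78689.
Under H₀, SE = √(p₀(1−p₀)/n) = √(0.80·0.20/61) = √0.002622951 = 0.051215.
z = (0.78689 − 0.80)/0.051215 = -0.01311/0.051215 = -0.256.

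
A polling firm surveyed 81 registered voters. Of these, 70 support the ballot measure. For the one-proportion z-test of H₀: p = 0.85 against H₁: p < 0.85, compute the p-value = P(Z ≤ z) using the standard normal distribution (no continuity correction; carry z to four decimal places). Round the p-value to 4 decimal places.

p-value = 0.6398

Sample proportion p̂ = 70/81 = 0.86420.
Under H₀, SE = √(p₀(1−p₀)/n) = √(0.85·0.15/81) = √0.001574074 = 0.039675.
z = (p̂ − p₀)/SE = (70/81 − 0.85)/0.039675 ≈ 0.3578.
p-value = P(Z ≤ z) with z = 0.3578 → 0.6398.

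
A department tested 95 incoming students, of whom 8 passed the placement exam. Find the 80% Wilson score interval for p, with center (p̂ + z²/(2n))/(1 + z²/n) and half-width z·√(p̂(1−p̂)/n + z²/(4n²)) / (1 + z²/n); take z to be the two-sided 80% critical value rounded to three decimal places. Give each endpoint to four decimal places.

(0.0544, 0.1282)

Here p̂ = 8/95 = 0.08421 and z = 1.282 (z² = 1.643524).
Denominator 1 + z²/n = 1 + 1.643524/95 = 1.017300.
Adjusted center: (0.08421 + z²/(2n))/1.017300 = 0.09128.
Radicand: p̂(1−p̂)/n + z²/(4n²) = 0.000811780 + 0.000045527 = 0.000857307.
Half-width = z·√(radicand)/denom = 1.282·0.029280/1.017300 = 0.03690.
Interval: 0.09128 ± 0.03690 → (0.0544, 0.1282).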